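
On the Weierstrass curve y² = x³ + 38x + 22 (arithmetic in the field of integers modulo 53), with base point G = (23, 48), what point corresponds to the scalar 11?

(24, 17)

Double-and-add on 11 = (1011)₂. Start with G = (23, 48) for the leading 1-bit.
double: tangent at (23, 48): λ = (3·23² + 38)/(2·48) ≡ 35/43. 43⁻¹ ≡ 37 (mod 53) since 43·37 = 1591 ≡ 1, so λ ≡ 35·37 ≡ 23.
  x = λ² - 23 - 23 = 529 - 46 ≡ 6; y = λ·(23 - 6) - 48 ≡ 25. → (6, 25)
double: tangent at (6, 25): λ = (3·6² + 38)/(2·25) ≡ 40/50. 50⁻¹ ≡ 35 (mod 53) since 50·35 = 1750 ≡ 1, so λ ≡ 40·35 ≡ 22.
  x = λ² - 6 - 6 = 484 - 12 ≡ 48; y = λ·(6 - 48) - 25 ≡ 5. → (48, 5)
add G: (48, 5) + (23, 48). λ = (48 - 5)/(23 - 48) ≡ 43/28 mod 53. 28⁻¹ ≡ 36 (mod 53) since 28·36 = 1008 ≡ 1, so λ ≡ 11.
  x = λ² - 48 - 23 = 121 - 71 ≡ 50; y = λ·(48 - 50) - 5 ≡ 26. → (50, 26)
double: tangent at (50, 26): λ = (3·50² + 38)/(2·26) ≡ 12/52. 52⁻¹ ≡ 52 (mod 53), so λ ≡ 12·52 ≡ 41.
  x = λ² - 50 - 50 = 1681 - 100 ≡ 44; y = λ·(50 - 44) - 26 ≡ 8. → (44, 8)
add G: (44, 8) + (23, 48). λ = (48 - 8)/(23 - 44) ≡ 40/32 mod 53. 32⁻¹ ≡ 5 (mod 53) since 32·5 = 160 ≡ 1, so λ ≡ 41.
  x = λ² - 44 - 23 = 1681 - 67 ≡ 24; y = λ·(44 - 24) - 8 ≡ 17. → (24, 17)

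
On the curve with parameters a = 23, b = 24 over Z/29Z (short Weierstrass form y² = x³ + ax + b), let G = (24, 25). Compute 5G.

Repeated addition: build up to 5G.
2G: tangent at (24, 25): λ = (3·24² + 23)/(2·25) ≡ 11/21. 21⁻¹ ≡ 18 (mod 29), so λ ≡ 11·18 ≡ 24.
  x = λ² - 24 - 24 = 576 - 48 ≡ 6; y = λ·(24 - 6) - 25 ≡ 1. → (6, 1)
3G: (6, 1) + (24, 25). λ = (25 - 1)/(24 - 6) ≡ 24/18 mod 29. 18⁻¹ ≡ 21 (mod 29), so λ ≡ 11.
  x = λ² - 6 - 24 = 121 - 30 ≡ 4; y = λ·(6 - 4) - 1 ≡ 21. → (4, 21)
4G: (4, 21) + (24, 25). λ = (25 - 21)/(24 - 4) ≡ 4/20 mod 29. 20⁻¹ ≡ 16 (mod 29), so λ ≡ 6.
  x = λ² - 4 - 24 = 36 - 28 ≡ 8; y = λ·(4 - 8) - 21 ≡ 13. → (8, 13)
5G: (8, 13) + (24, 25). λ = (25 - 13)/(24 - 8) ≡ 12/16 mod 29. 16⁻¹ ≡ 20 (mod 29), so λ ≡ 8.
  x = λ² - 8 - 24 = 64 - 32 ≡ 3; y = λ·(8 - 3) - 13 ≡ 27. → (3, 27)

(3, 27)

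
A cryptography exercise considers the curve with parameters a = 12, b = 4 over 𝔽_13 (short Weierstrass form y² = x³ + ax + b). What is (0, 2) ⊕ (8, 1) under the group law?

(0, 2) + (8, 1). λ = (1 - 2)/(8 - 0) ≡ 12/8 mod 13. 8⁻¹ ≡ 5 (mod 13) since 8·5 = 40 ≡ 1, so λ ≡ 8.
  x = λ² - 0 - 8 = 64 - 8 ≡ 4; y = λ·(0 - 4) - 2 ≡ 5. → (4, 5)

(4, 5)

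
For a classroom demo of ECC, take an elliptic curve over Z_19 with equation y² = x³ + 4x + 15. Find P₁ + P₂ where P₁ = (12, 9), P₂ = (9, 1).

(12, 9) + (9, 1). λ = (1 - 9)/(9 - 12) ≡ 11/16 mod 19. 16⁻¹ ≡ 6 (mod 19), so λ ≡ 9.
  x = λ² - 12 - 9 = 81 - 21 ≡ 3; y = λ·(12 - 3) - 9 ≡ 15. → (3, 15)

(3, 15)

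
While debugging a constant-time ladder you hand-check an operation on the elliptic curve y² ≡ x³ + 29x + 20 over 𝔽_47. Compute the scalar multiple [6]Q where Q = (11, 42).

Double-and-add on 6 = (110)₂. Start with Q = (11, 42) for the leading 1-bit.
double: tangent at (11, 42): λ = (3·11² + 29)/(2·42) ≡ 16/37. 37⁻¹ ≡ 14 (mod 47), so λ ≡ 16·14 ≡ 36.
  x = λ² - 11 - 11 = 1296 - 22 ≡ 5; y = λ·(11 - 5) - 42 ≡ 33. → (5, 33)
add Q: (5, 33) + (11, 42). λ = (42 - 33)/(11 - 5) ≡ 9/6 mod 47. 6⁻¹ ≡ 8 (mod 47), so λ ≡ 25.
  x = λ² - 5 - 11 = 625 - 16 ≡ 45; y = λ·(5 - 45) - 33 ≡ 1. → (45, 1)
double: tangent at (45, 1): λ = (3·45² + 29)/(2·1) ≡ 41/2. 2⁻¹ ≡ 24 (mod 47) since 2·24 = 48 ≡ 1, so λ ≡ 41·24 ≡ 44.
  x = λ² - 45 - 45 = 1936 - 90 ≡ 13; y = λ·(45 - 13) - 1 ≡ 44. → (13, 44)

(13, 44)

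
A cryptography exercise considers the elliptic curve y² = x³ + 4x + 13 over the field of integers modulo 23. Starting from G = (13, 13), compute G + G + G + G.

Repeated addition: build up to 4G.
2G: tangent at (13, 13): λ = (3·13² + 4)/(2·13) ≡ 5/3. 3⁻¹ ≡ 8 (mod 23), so λ ≡ 5·8 ≡ 17.
  x = λ² - 13 - 13 = 289 - 26 ≡ 10; y = λ·(13 - 10) - 13 ≡ 15. → (10, 15)
3G: (10, 15) + (13, 13). λ = (13 - 15)/(13 - 10) ≡ 21/3 mod 23. 3⁻¹ ≡ 8 (mod 23) since 3·8 = 24 ≡ 1, so λ ≡ 7.
  x = λ² - 10 - 13 = 49 - 23 ≡ 3; y = λ·(10 - 3) - 15 ≡ 11. → (3, 11)
4G: (3, 11) + (13, 13). λ = (13 - 11)/(13 - 3) ≡ 2/10 mod 23. 10⁻¹ ≡ 7 (mod 23) since 10·7 = 70 ≡ 1, so λ ≡ 14.
  x = λ² - 3 - 13 = 196 - 16 ≡ 19; y = λ·(3 - 19) - 11 ≡ 18. → (19, 18)

(19, 18)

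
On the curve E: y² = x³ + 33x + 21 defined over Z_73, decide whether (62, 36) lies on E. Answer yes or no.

y² = 36² ≡ 55; x³ + 33x + 21 = 240395 ≡ 6 (mod 73). 55 ≠ 6.

no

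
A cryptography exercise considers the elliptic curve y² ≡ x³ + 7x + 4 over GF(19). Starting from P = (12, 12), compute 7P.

(11, 14)

Double-and-add on 7 = (111)₂. Start with P = (12, 12) for the leading 1-bit.
double: tangent at (12, 12): λ = (3·12² + 7)/(2·12) ≡ 2/5. 5⁻¹ ≡ 4 (mod 19) since 5·4 = 20 ≡ 1, so λ ≡ 2·4 ≡ 8.
  x = λ² - 12 - 12 = 64 - 24 ≡ 2; y = λ·(12 - 2) - 12 ≡ 11. → (2, 11)
add P: (2, 11) + (12, 12). λ = (12 - 11)/(12 - 2) ≡ 1/10 mod 19. 10⁻¹ ≡ 2 (mod 19) since 10·2 = 20 ≡ 1, so λ ≡ 2.
  x = λ² - 2 - 12 = 4 - 14 ≡ 9; y = λ·(2 - 9) - 11 ≡ 13. → (9, 13)
double: tangent at (9, 13): λ = (3·9² + 7)/(2·13) ≡ 3/7. 7⁻¹ ≡ 11 (mod 19), so λ ≡ 3·11 ≡ 14.
  x = λ² - 9 - 9 = 196 - 18 ≡ 7; y = λ·(9 - 7) - 13 ≡ 15. → (7, 15)
add P: (7, 15) + (12, 12). λ = (12 - 15)/(12 - 7) ≡ 16/5 mod 19. 5⁻¹ ≡ 4 (mod 19) since 5·4 = 20 ≡ 1, so λ ≡ 7.
  x = λ² - 7 - 12 = 49 - 19 ≡ 11; y = λ·(7 - 11) - 15 ≡ 14. → (11, 14)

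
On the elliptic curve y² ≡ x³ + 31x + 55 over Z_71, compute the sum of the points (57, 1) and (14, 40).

(10, 67)

(57, 1) + (14, 40). λ = (40 - 1)/(14 - 57) ≡ 39/28 mod 71. 28⁻¹ ≡ 33 (mod 71), so λ ≡ 9.
  x = λ² - 57 - 14 = 81 - 71 ≡ 10; y = λ·(57 - 10) - 1 ≡ 67. → (10, 67)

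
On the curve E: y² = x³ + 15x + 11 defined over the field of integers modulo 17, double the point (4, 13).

tangent at (4, 13): λ = (3·4² + 15)/(2·13) ≡ 12/9. 9⁻¹ ≡ 2 (mod 17) since 9·2 = 18 ≡ 1, so λ ≡ 12·2 ≡ 7.
  x = λ² - 4 - 4 = 49 - 8 ≡ 7; y = λ·(4 - 7) - 13 ≡ 0. → (7, 0)

(7, 0)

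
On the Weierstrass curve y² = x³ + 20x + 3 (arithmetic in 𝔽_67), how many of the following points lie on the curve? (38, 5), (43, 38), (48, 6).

(38, 5): 5² ≡ 25, rhs ≡ 25 → on.
(43, 38): 38² ≡ 37, rhs ≡ 37 → on.
(48, 6): 6² ≡ 36, rhs ≡ 0 → off.

2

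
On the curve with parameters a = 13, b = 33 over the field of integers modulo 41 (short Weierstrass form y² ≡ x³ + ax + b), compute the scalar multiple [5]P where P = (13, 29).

Repeated addition: build up to 5P.
2P: tangent at (13, 29): λ = (3·13² + 13)/(2·29) ≡ 28/17. 17⁻¹ ≡ 29 (mod 41) since 17·29 = 493 ≡ 1, so λ ≡ 28·29 ≡ 33.
  x = λ² - 13 - 13 = 1089 - 26 ≡ 38; y = λ·(13 - 38) - 29 ≡ 7. → (38, 7)
3P: (38, 7) + (13, 29). λ = (29 - 7)/(13 - 38) ≡ 22/16 mod 41. 16⁻¹ ≡ 18 (mod 41) since 16·18 = 288 ≡ 1, so λ ≡ 27.
  x = λ² - 38 - 13 = 729 - 51 ≡ 22; y = λ·(38 - 22) - 7 ≡ 15. → (22, 15)
4P: (22, 15) + (13, 29). λ = (29 - 15)/(13 - 22) ≡ 14/32 mod 41. 32⁻¹ ≡ 9 (mod 41), so λ ≡ 3.
  x = λ² - 22 - 13 = 9 - 35 ≡ 15; y = λ·(22 - 15) - 15 ≡ 6. → (15, 6)
5P: (15, 6) + (13, 29). λ = (29 - 6)/(13 - 15) ≡ 23/39 mod 41. 39⁻¹ ≡ 20 (mod 41), so λ ≡ 9.
  x = λ² - 15 - 13 = 81 - 28 ≡ 12; y = λ·(15 - 12) - 6 ≡ 21. → (12, 21)

(12, 21)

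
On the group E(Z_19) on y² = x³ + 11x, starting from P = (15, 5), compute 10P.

(0, 0)

Repeated addition: build up to 10P.
2P: tangent at (15, 5): λ = (3·15² + 11)/(2·5) ≡ 2/10. 10⁻¹ ≡ 2 (mod 19) since 10·2 = 20 ≡ 1, so λ ≡ 2·2 ≡ 4.
  x = λ² - 15 - 15 = 16 - 30 ≡ 5; y = λ·(15 - 5) - 5 ≡ 16. → (5, 16)
3P: (5, 16) + (15, 5). λ = (5 - 16)/(15 - 5) ≡ 8/10 mod 19. 10⁻¹ ≡ 2 (mod 19), so λ ≡ 16.
  x = λ² - 5 - 15 = 256 - 20 ≡ 8; y = λ·(5 - 8) - 16 ≡ 12. → (8, 12)
4P: (8, 12) + (15, 5). λ = (5 - 12)/(15 - 8) ≡ 12/7 mod 19. 7⁻¹ ≡ 11 (mod 19), so λ ≡ 18.
  x = λ² - 8 - 15 = 324 - 23 ≡ 16; y = λ·(8 - 16) - 12 ≡ 15. → (16, 15)
5P: (16, 15) + (15, 5). λ = (5 - 15)/(15 - 16) ≡ 9/18 mod 19. 18⁻¹ ≡ 18 (mod 19), so λ ≡ 10.
  x = λ² - 16 - 15 = 100 - 31 ≡ 12; y = λ·(16 - 12) - 15 ≡ 6. → (12, 6)
6P: (12, 6) + (15, 5). λ = (5 - 6)/(15 - 12) ≡ 18/3 mod 19. 3⁻¹ ≡ 13 (mod 19), so λ ≡ 6.
  x = λ² - 12 - 15 = 36 - 27 ≡ 9; y = λ·(12 - 9) - 6 ≡ 12. → (9, 12)
7P: (9, 12) + (15, 5). λ = (5 - 12)/(15 - 9) ≡ 12/6 mod 19. 6⁻¹ ≡ 16 (mod 19), so λ ≡ 2.
  x = λ² - 9 - 15 = 4 - 24 ≡ 18; y = λ·(9 - 18) - 12 ≡ 8. → (18, 8)
8P: (18, 8) + (15, 5). λ = (5 - 8)/(15 - 18) ≡ 16/16 mod 19. 16⁻¹ ≡ 6 (mod 19), so λ ≡ 1.
  x = λ² - 18 - 15 = 1 - 33 ≡ 6; y = λ·(18 - 6) - 8 ≡ 4. → (6, 4)
9P: (6, 4) + (15, 5). λ = (5 - 4)/(15 - 6) ≡ 1/9 mod 19. 9⁻¹ ≡ 17 (mod 19) since 9·17 = 153 ≡ 1, so λ ≡ 17.
  x = λ² - 6 - 15 = 289 - 21 ≡ 2; y = λ·(6 - 2) - 4 ≡ 7. → (2, 7)
10P: (2, 7) + (15, 5). λ = (5 - 7)/(15 - 2) ≡ 17/13 mod 19. 13⁻¹ ≡ 3 (mod 19), so λ ≡ 13.
  x = λ² - 2 - 15 = 169 - 17 ≡ 0; y = λ·(2 - 0) - 7 ≡ 0. → (0, 0)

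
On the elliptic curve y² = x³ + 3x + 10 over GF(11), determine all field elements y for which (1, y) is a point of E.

5, 6

x³ + 3x + 10 = 14 ≡ 3 (mod 11).
Square roots of 3 mod 11: 5 and 6 (since 5² = 25 ≡ 3).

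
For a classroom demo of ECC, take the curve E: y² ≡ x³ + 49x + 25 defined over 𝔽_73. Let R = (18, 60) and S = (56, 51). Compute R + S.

(18, 60) + (56, 51). λ = (51 - 60)/(56 - 18) ≡ 64/38 mod 73. 38⁻¹ ≡ 25 (mod 73), so λ ≡ 67.
  x = λ² - 18 - 56 = 4489 - 74 ≡ 35; y = λ·(18 - 35) - 60 ≡ 42. → (35, 42)

(35, 42)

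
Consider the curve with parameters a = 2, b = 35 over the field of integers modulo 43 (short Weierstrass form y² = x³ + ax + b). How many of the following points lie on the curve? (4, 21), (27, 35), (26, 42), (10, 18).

(4, 21): 21² ≡ 11, rhs ≡ 21 → off.
(27, 35): 35² ≡ 21, rhs ≡ 35 → off.
(26, 42): 42² ≡ 1, rhs ≡ 33 → off.
(10, 18): 18² ≡ 23, rhs ≡ 23 → on.

1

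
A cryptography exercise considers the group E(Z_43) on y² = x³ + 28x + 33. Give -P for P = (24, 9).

(24, 34)

-(24, 9) = (24, -9 mod 43) = (24, 34).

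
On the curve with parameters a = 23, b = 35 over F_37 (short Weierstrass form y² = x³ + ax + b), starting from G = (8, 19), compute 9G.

Repeated addition: build up to 9G.
2G: tangent at (8, 19): λ = (3·8² + 23)/(2·19) ≡ 30/1. 1⁻¹ ≡ 1 (mod 37) since 1·1 = 1 ≡ 1, so λ ≡ 30·1 ≡ 30.
  x = λ² - 8 - 8 = 900 - 16 ≡ 33; y = λ·(8 - 33) - 19 ≡ 8. → (33, 8)
3G: (33, 8) + (8, 19). λ = (19 - 8)/(8 - 33) ≡ 11/12 mod 37. 12⁻¹ ≡ 34 (mod 37) since 12·34 = 408 ≡ 1, so λ ≡ 4.
  x = λ² - 33 - 8 = 16 - 41 ≡ 12; y = λ·(33 - 12) - 8 ≡ 2. → (12, 2)
4G: (12, 2) + (8, 19). λ = (19 - 2)/(8 - 12) ≡ 17/33 mod 37. 33⁻¹ ≡ 9 (mod 37), so λ ≡ 5.
  x = λ² - 12 - 8 = 25 - 20 ≡ 5; y = λ·(12 - 5) - 2 ≡ 33. → (5, 33)
5G: (5, 33) + (8, 19). λ = (19 - 33)/(8 - 5) ≡ 23/3 mod 37. 3⁻¹ ≡ 25 (mod 37) since 3·25 = 75 ≡ 1, so λ ≡ 20.
  x = λ² - 5 - 8 = 400 - 13 ≡ 17; y = λ·(5 - 17) - 33 ≡ 23. → (17, 23)
6G: (17, 23) + (8, 19). λ = (19 - 23)/(8 - 17) ≡ 33/28 mod 37. 28⁻¹ ≡ 4 (mod 37), so λ ≡ 21.
  x = λ² - 17 - 8 = 441 - 25 ≡ 9; y = λ·(17 - 9) - 23 ≡ 34. → (9, 34)
7G: (9, 34) + (8, 19). λ = (19 - 34)/(8 - 9) ≡ 22/36 mod 37. 36⁻¹ ≡ 36 (mod 37) since 36·36 = 1296 ≡ 1, so λ ≡ 15.
  x = λ² - 9 - 8 = 225 - 17 ≡ 23; y = λ·(9 - 23) - 34 ≡ 15. → (23, 15)
8G: (23, 15) + (8, 19). λ = (19 - 15)/(8 - 23) ≡ 4/22 mod 37. 22⁻¹ ≡ 32 (mod 37), so λ ≡ 17.
  x = λ² - 23 - 8 = 289 - 31 ≡ 36; y = λ·(23 - 36) - 15 ≡ 23. → (36, 23)
9G: (36, 23) + (8, 19). λ = (19 - 23)/(8 - 36) ≡ 33/9 mod 37. 9⁻¹ ≡ 33 (mod 37), so λ ≡ 16.
  x = λ² - 36 - 8 = 256 - 44 ≡ 27; y = λ·(36 - 27) - 23 ≡ 10. → (27, 10)

(27, 10)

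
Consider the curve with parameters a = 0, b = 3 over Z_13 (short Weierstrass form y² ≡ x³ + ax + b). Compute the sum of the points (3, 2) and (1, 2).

(3, 2) + (1, 2). λ = (2 - 2)/(1 - 3) ≡ 0/11 mod 13. 11⁻¹ ≡ 6 (mod 13), so λ ≡ 0.
  x = λ² - 3 - 1 = 0 - 4 ≡ 9; y = λ·(3 - 9) - 2 ≡ 11. → (9, 11)

(9, 11)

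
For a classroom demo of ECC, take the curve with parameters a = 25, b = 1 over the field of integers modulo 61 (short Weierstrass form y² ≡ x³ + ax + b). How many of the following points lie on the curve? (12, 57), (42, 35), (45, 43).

2

(12, 57): 57² ≡ 16, rhs ≡ 16 → on.
(42, 35): 35² ≡ 5, rhs ≡ 48 → off.
(45, 43): 43² ≡ 19, rhs ≡ 19 → on.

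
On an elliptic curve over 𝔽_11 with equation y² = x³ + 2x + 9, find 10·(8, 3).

Write P = (8, 3).
Repeated addition: build up to 10P.
2P: tangent at (8, 3): λ = (3·8² + 2)/(2·3) ≡ 7/6. 6⁻¹ ≡ 2 (mod 11) since 6·2 = 12 ≡ 1, so λ ≡ 7·2 ≡ 3.
  x = λ² - 8 - 8 = 9 - 16 ≡ 4; y = λ·(8 - 4) - 3 ≡ 9. → (4, 9)
3P: (4, 9) + (8, 3). λ = (3 - 9)/(8 - 4) ≡ 5/4 mod 11. 4⁻¹ ≡ 3 (mod 11), so λ ≡ 4.
  x = λ² - 4 - 8 = 16 - 12 ≡ 4; y = λ·(4 - 4) - 9 ≡ 2. → (4, 2)
4P: (4, 2) + (8, 3). λ = (3 - 2)/(8 - 4) ≡ 1/4 mod 11. 4⁻¹ ≡ 3 (mod 11), so λ ≡ 3.
  x = λ² - 4 - 8 = 9 - 12 ≡ 8; y = λ·(4 - 8) - 2 ≡ 8. → (8, 8)
5P: (8, 8) + (8, 3): same x and y₁ ≡ -y₂, so the sum is O.
6P: O + (8, 3) = (8, 3) (identity).
7P: tangent at (8, 3): λ = (3·8² + 2)/(2·3) ≡ 7/6. 6⁻¹ ≡ 2 (mod 11) since 6·2 = 12 ≡ 1, so λ ≡ 7·2 ≡ 3.
  x = λ² - 8 - 8 = 9 - 16 ≡ 4; y = λ·(8 - 4) - 3 ≡ 9. → (4, 9)
8P: (4, 9) + (8, 3). λ = (3 - 9)/(8 - 4) ≡ 5/4 mod 11. 4⁻¹ ≡ 3 (mod 11) since 4·3 = 12 ≡ 1, so λ ≡ 4.
  x = λ² - 4 - 8 = 16 - 12 ≡ 4; y = λ·(4 - 4) - 9 ≡ 2. → (4, 2)
9P: (4, 2) + (8, 3). λ = (3 - 2)/(8 - 4) ≡ 1/4 mod 11. 4⁻¹ ≡ 3 (mod 11) since 4·3 = 12 ≡ 1, so λ ≡ 3.
  x = λ² - 4 - 8 = 9 - 12 ≡ 8; y = λ·(4 - 8) - 2 ≡ 8. → (8, 8)
10P: (8, 8) + (8, 3): same x and y₁ ≡ -y₂, so the sum is O.

O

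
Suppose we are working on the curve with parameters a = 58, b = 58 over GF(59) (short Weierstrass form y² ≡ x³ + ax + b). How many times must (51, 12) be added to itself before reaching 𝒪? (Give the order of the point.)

2P: tangent at (51, 12): λ = (3·51² + 58)/(2·12) ≡ 14/24. 24⁻¹ ≡ 32 (mod 59), so λ ≡ 14·32 ≡ 35.
  x = λ² - 51 - 51 = 1225 - 102 ≡ 2; y = λ·(51 - 2) - 12 ≡ 51. → (2, 51)
3P: (2, 51) + (51, 12). λ = (12 - 51)/(51 - 2) ≡ 20/49 mod 59. 49⁻¹ ≡ 53 (mod 59) since 49·53 = 2597 ≡ 1, so λ ≡ 57.
  x = λ² - 2 - 51 = 3249 - 53 ≡ 10; y = λ·(2 - 10) - 51 ≡ 24. → (10, 24)
4P: (10, 24) + (51, 12). λ = (12 - 24)/(51 - 10) ≡ 47/41 mod 59. 41⁻¹ ≡ 36 (mod 59), so λ ≡ 40.
  x = λ² - 10 - 51 = 1600 - 61 ≡ 5; y = λ·(10 - 5) - 24 ≡ 58. → (5, 58)
5P: (5, 58) + (51, 12). λ = (12 - 58)/(51 - 5) ≡ 13/46 mod 59. 46⁻¹ ≡ 9 (mod 59), so λ ≡ 58.
  x = λ² - 5 - 51 = 3364 - 56 ≡ 4; y = λ·(5 - 4) - 58 ≡ 0. → (4, 0)
6P: (4, 0) + (51, 12). λ = (12 - 0)/(51 - 4) ≡ 12/47 mod 59. 47⁻¹ ≡ 54 (mod 59), so λ ≡ 58.
  x = λ² - 4 - 51 = 3364 - 55 ≡ 5; y = λ·(4 - 5) - 0 ≡ 1. → (5, 1)
7P: (5, 1) + (51, 12). λ = (12 - 1)/(51 - 5) ≡ 11/46 mod 59. 46⁻¹ ≡ 9 (mod 59) since 46·9 = 414 ≡ 1, so λ ≡ 40.
  x = λ² - 5 - 51 = 1600 - 56 ≡ 10; y = λ·(5 - 10) - 1 ≡ 35. → (10, 35)
8P: (10, 35) + (51, 12). λ = (12 - 35)/(51 - 10) ≡ 36/41 mod 59. 41⁻¹ ≡ 36 (mod 59) since 41·36 = 1476 ≡ 1, so λ ≡ 57.
  x = λ² - 10 - 51 = 3249 - 61 ≡ 2; y = λ·(10 - 2) - 35 ≡ 8. → (2, 8)
9P: (2, 8) + (51, 12). λ = (12 - 8)/(51 - 2) ≡ 4/49 mod 59. 49⁻¹ ≡ 53 (mod 59), so λ ≡ 35.
  x = λ² - 2 - 51 = 1225 - 53 ≡ 51; y = λ·(2 - 51) - 8 ≡ 47. → (51, 47)
10P: (51, 47) + (51, 12): same x and y₁ ≡ -y₂, so the sum is 𝒪.
10P = 𝒪, so the order is 10.

10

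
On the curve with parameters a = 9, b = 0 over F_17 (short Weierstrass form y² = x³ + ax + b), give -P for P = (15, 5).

-(15, 5) = (15, -5 mod 17) = (15, 12).

(15, 12)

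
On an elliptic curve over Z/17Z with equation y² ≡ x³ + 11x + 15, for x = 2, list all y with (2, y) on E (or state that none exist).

x³ + 11x + 15 = 45 ≡ 11 (mod 17).
11 is a non-residue mod 17; no y exists.

none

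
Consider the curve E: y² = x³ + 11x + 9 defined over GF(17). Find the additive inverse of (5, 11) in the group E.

(5, 6)

-(5, 11) = (5, -11 mod 17) = (5, 6).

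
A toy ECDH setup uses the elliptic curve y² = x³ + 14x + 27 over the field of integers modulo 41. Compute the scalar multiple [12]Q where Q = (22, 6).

Repeated addition: build up to 12Q.
2Q: tangent at (22, 6): λ = (3·22² + 14)/(2·6) ≡ 31/12. 12⁻¹ ≡ 24 (mod 41) since 12·24 = 288 ≡ 1, so λ ≡ 31·24 ≡ 6.
  x = λ² - 22 - 22 = 36 - 44 ≡ 33; y = λ·(22 - 33) - 6 ≡ 10. → (33, 10)
3Q: (33, 10) + (22, 6). λ = (6 - 10)/(22 - 33) ≡ 37/30 mod 41. 30⁻¹ ≡ 26 (mod 41) since 30·26 = 780 ≡ 1, so λ ≡ 19.
  x = λ² - 33 - 22 = 361 - 55 ≡ 19; y = λ·(33 - 19) - 10 ≡ 10. → (19, 10)
4Q: (19, 10) + (22, 6). λ = (6 - 10)/(22 - 19) ≡ 37/3 mod 41. 3⁻¹ ≡ 14 (mod 41) since 3·14 = 42 ≡ 1, so λ ≡ 26.
  x = λ² - 19 - 22 = 676 - 41 ≡ 20; y = λ·(19 - 20) - 10 ≡ 5. → (20, 5)
5Q: (20, 5) + (22, 6). λ = (6 - 5)/(22 - 20) ≡ 1/2 mod 41. 2⁻¹ ≡ 21 (mod 41) since 2·21 = 42 ≡ 1, so λ ≡ 21.
  x = λ² - 20 - 22 = 441 - 42 ≡ 30; y = λ·(20 - 30) - 5 ≡ 31. → (30, 31)
6Q: (30, 31) + (22, 6). λ = (6 - 31)/(22 - 30) ≡ 16/33 mod 41. 33⁻¹ ≡ 5 (mod 41), so λ ≡ 39.
  x = λ² - 30 - 22 = 1521 - 52 ≡ 34; y = λ·(30 - 34) - 31 ≡ 18. → (34, 18)
7Q: (34, 18) + (22, 6). λ = (6 - 18)/(22 - 34) ≡ 29/29 mod 41. 29⁻¹ ≡ 17 (mod 41), so λ ≡ 1.
  x = λ² - 34 - 22 = 1 - 56 ≡ 27; y = λ·(34 - 27) - 18 ≡ 30. → (27, 30)
8Q: (27, 30) + (22, 6). λ = (6 - 30)/(22 - 27) ≡ 17/36 mod 41. 36⁻¹ ≡ 8 (mod 41) since 36·8 = 288 ≡ 1, so λ ≡ 13.
  x = λ² - 27 - 22 = 169 - 49 ≡ 38; y = λ·(27 - 38) - 30 ≡ 32. → (38, 32)
9Q: (38, 32) + (22, 6). λ = (6 - 32)/(22 - 38) ≡ 15/25 mod 41. 25⁻¹ ≡ 23 (mod 41) since 25·23 = 575 ≡ 1, so λ ≡ 17.
  x = λ² - 38 - 22 = 289 - 60 ≡ 24; y = λ·(38 - 24) - 32 ≡ 1. → (24, 1)
10Q: (24, 1) + (22, 6). λ = (6 - 1)/(22 - 24) ≡ 5/39 mod 41. 39⁻¹ ≡ 20 (mod 41), so λ ≡ 18.
  x = λ² - 24 - 22 = 324 - 46 ≡ 32; y = λ·(24 - 32) - 1 ≡ 19. → (32, 19)
11Q: (32, 19) + (22, 6). λ = (6 - 19)/(22 - 32) ≡ 28/31 mod 41. 31⁻¹ ≡ 4 (mod 41), so λ ≡ 30.
  x = λ² - 32 - 22 = 900 - 54 ≡ 26; y = λ·(32 - 26) - 19 ≡ 38. → (26, 38)
12Q: (26, 38) + (22, 6). λ = (6 - 38)/(22 - 26) ≡ 9/37 mod 41. 37⁻¹ ≡ 10 (mod 41) since 37·10 = 370 ≡ 1, so λ ≡ 8.
  x = λ² - 26 - 22 = 64 - 48 ≡ 16; y = λ·(26 - 16) - 38 ≡ 1. → (16, 1)

(16, 1)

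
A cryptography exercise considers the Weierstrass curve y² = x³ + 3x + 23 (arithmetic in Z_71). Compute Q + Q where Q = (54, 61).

tangent at (54, 61): λ = (3·54² + 3)/(2·61) ≡ 18/51. 51⁻¹ ≡ 39 (mod 71) since 51·39 = 1989 ≡ 1, so λ ≡ 18·39 ≡ 63.
  x = λ² - 54 - 54 = 3969 - 108 ≡ 27; y = λ·(54 - 27) - 61 ≡ 7. → (27, 7)

(27, 7)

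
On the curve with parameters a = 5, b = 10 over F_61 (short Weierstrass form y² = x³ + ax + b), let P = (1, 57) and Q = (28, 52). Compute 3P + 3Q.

First 3P:
Repeated addition: build up to 3P.
2P: tangent at (1, 57): λ = (3·1² + 5)/(2·57) ≡ 8/53. 53⁻¹ ≡ 38 (mod 61), so λ ≡ 8·38 ≡ 60.
  x = λ² - 1 - 1 = 3600 - 2 ≡ 60; y = λ·(1 - 60) - 57 ≡ 2. → (60, 2)
3P: (60, 2) + (1, 57). λ = (57 - 2)/(1 - 60) ≡ 55/2 mod 61. 2⁻¹ ≡ 31 (mod 61), so λ ≡ 58.
  x = λ² - 60 - 1 = 3364 - 61 ≡ 9; y = λ·(60 - 9) - 2 ≡ 28. → (9, 28)
3P = (9, 28).
Next 3Q:
Repeated addition: build up to 3Q.
2Q: tangent at (28, 52): λ = (3·28² + 5)/(2·52) ≡ 39/43. 43⁻¹ ≡ 44 (mod 61) since 43·44 = 1892 ≡ 1, so λ ≡ 39·44 ≡ 8.
  x = λ² - 28 - 28 = 64 - 56 ≡ 8; y = λ·(28 - 8) - 52 ≡ 47. → (8, 47)
3Q: (8, 47) + (28, 52). λ = (52 - 47)/(28 - 8) ≡ 5/20 mod 61. 20⁻¹ ≡ 58 (mod 61), so λ ≡ 46.
  x = λ² - 8 - 28 = 2116 - 36 ≡ 6; y = λ·(8 - 6) - 47 ≡ 45. → (6, 45)
3Q = (6, 45).
Finally 3P + 3Q:
(9, 28) + (6, 45). λ = (45 - 28)/(6 - 9) ≡ 17/58 mod 61. 58⁻¹ ≡ 20 (mod 61), so λ ≡ 35.
  x = λ² - 9 - 6 = 1225 - 15 ≡ 51; y = λ·(9 - 51) - 28 ≡ 27. → (51, 27)

(51, 27)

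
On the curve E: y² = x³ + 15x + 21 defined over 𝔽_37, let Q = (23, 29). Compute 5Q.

Double-and-add on 5 = (101)₂. Start with Q = (23, 29) for the leading 1-bit.
double: tangent at (23, 29): λ = (3·23² + 15)/(2·29) ≡ 11/21. 21⁻¹ ≡ 30 (mod 37), so λ ≡ 11·30 ≡ 34.
  x = λ² - 23 - 23 = 1156 - 46 ≡ 0; y = λ·(23 - 0) - 29 ≡ 13. → (0, 13)
double: tangent at (0, 13): λ = (3·0² + 15)/(2·13) ≡ 15/26. 26⁻¹ ≡ 10 (mod 37), so λ ≡ 15·10 ≡ 2.
  x = λ² - 0 - 0 = 4 - 0 ≡ 4; y = λ·(0 - 4) - 13 ≡ 16. → (4, 16)
add Q: (4, 16) + (23, 29). λ = (29 - 16)/(23 - 4) ≡ 13/19 mod 37. 19⁻¹ ≡ 2 (mod 37), so λ ≡ 26.
  x = λ² - 4 - 23 = 676 - 27 ≡ 20; y = λ·(4 - 20) - 16 ≡ 12. → (20, 12)

(20, 12)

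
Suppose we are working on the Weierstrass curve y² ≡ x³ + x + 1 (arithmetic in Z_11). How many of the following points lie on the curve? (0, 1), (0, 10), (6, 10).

2

(0, 1): 1² ≡ 1, rhs ≡ 1 → on.
(0, 10): 10² ≡ 1, rhs ≡ 1 → on.
(6, 10): 10² ≡ 1, rhs ≡ 3 → off.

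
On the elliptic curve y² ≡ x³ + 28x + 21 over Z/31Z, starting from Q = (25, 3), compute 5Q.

Repeated addition: build up to 5Q.
2Q: tangent at (25, 3): λ = (3·25² + 28)/(2·3) ≡ 12/6. 6⁻¹ ≡ 26 (mod 31), so λ ≡ 12·26 ≡ 2.
  x = λ² - 25 - 25 = 4 - 50 ≡ 16; y = λ·(25 - 16) - 3 ≡ 15. → (16, 15)
3Q: (16, 15) + (25, 3). λ = (3 - 15)/(25 - 16) ≡ 19/9 mod 31. 9⁻¹ ≡ 7 (mod 31), so λ ≡ 9.
  x = λ² - 16 - 25 = 81 - 41 ≡ 9; y = λ·(16 - 9) - 15 ≡ 17. → (9, 17)
4Q: (9, 17) + (25, 3). λ = (3 - 17)/(25 - 9) ≡ 17/16 mod 31. 16⁻¹ ≡ 2 (mod 31), so λ ≡ 3.
  x = λ² - 9 - 25 = 9 - 34 ≡ 6; y = λ·(9 - 6) - 17 ≡ 23. → (6, 23)
5Q: (6, 23) + (25, 3). λ = (3 - 23)/(25 - 6) ≡ 11/19 mod 31. 19⁻¹ ≡ 18 (mod 31), so λ ≡ 12.
  x = λ² - 6 - 25 = 144 - 31 ≡ 20; y = λ·(6 - 20) - 23 ≡ 26. → (20, 26)

(20, 26)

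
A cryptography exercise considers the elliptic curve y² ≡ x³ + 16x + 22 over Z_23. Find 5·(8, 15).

Write G = (8, 15).
Double-and-add on 5 = (101)₂. Start with G = (8, 15) for the leading 1-bit.
double: tangent at (8, 15): λ = (3·8² + 16)/(2·15) ≡ 1/7. 7⁻¹ ≡ 10 (mod 23) since 7·10 = 70 ≡ 1, so λ ≡ 1·10 ≡ 10.
  x = λ² - 8 - 8 = 100 - 16 ≡ 15; y = λ·(8 - 15) - 15 ≡ 7. → (15, 7)
double: tangent at (15, 7): λ = (3·15² + 16)/(2·7) ≡ 1/14. 14⁻¹ ≡ 5 (mod 23), so λ ≡ 1·5 ≡ 5.
  x = λ² - 15 - 15 = 25 - 30 ≡ 18; y = λ·(15 - 18) - 7 ≡ 1. → (18, 1)
add G: (18, 1) + (8, 15). λ = (15 - 1)/(8 - 18) ≡ 14/13 mod 23. 13⁻¹ ≡ 16 (mod 23), so λ ≡ 17.
  x = λ² - 18 - 8 = 289 - 26 ≡ 10; y = λ·(18 - 10) - 1 ≡ 20. → (10, 20)

(10, 20)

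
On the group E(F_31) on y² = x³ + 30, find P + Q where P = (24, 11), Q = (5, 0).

(24, 11) + (5, 0). λ = (0 - 11)/(5 - 24) ≡ 20/12 mod 31. 12⁻¹ ≡ 13 (mod 31), so λ ≡ 12.
  x = λ² - 24 - 5 = 144 - 29 ≡ 22; y = λ·(24 - 22) - 11 ≡ 13. → (22, 13)

(22, 13)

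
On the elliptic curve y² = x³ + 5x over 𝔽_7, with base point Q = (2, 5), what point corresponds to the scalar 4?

Double-and-add on 4 = (100)₂. Start with Q = (2, 5) for the leading 1-bit.
double: tangent at (2, 5): λ = (3·2² + 5)/(2·5) ≡ 3/3. 3⁻¹ ≡ 5 (mod 7), so λ ≡ 3·5 ≡ 1.
  x = λ² - 2 - 2 = 1 - 4 ≡ 4; y = λ·(2 - 4) - 5 ≡ 0. → (4, 0)
double: (4, 0) + (4, 0): same x and y₁ ≡ -y₂, so the sum is O.

O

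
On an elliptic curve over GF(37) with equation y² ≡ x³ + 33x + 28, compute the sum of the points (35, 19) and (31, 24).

(35, 19) + (31, 24). λ = (24 - 19)/(31 - 35) ≡ 5/33 mod 37. 33⁻¹ ≡ 9 (mod 37) since 33·9 = 297 ≡ 1, so λ ≡ 8.
  x = λ² - 35 - 31 = 64 - 66 ≡ 35; y = λ·(35 - 35) - 19 ≡ 18. → (35, 18)

(35, 18)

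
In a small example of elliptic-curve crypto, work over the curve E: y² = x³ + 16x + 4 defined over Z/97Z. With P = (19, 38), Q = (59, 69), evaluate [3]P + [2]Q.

First 3P:
Repeated addition: build up to 3P.
2P: tangent at (19, 38): λ = (3·19² + 16)/(2·38) ≡ 32/76. 76⁻¹ ≡ 60 (mod 97), so λ ≡ 32·60 ≡ 77.
  x = λ² - 19 - 19 = 5929 - 38 ≡ 71; y = λ·(19 - 71) - 38 ≡ 32. → (71, 32)
3P: (71, 32) + (19, 38). λ = (38 - 32)/(19 - 71) ≡ 6/45 mod 97. 45⁻¹ ≡ 69 (mod 97), so λ ≡ 26.
  x = λ² - 71 - 19 = 676 - 90 ≡ 4; y = λ·(71 - 4) - 32 ≡ 61. → (4, 61)
3P = (4, 61).
Next 2Q:
Repeated addition: build up to 2Q.
2Q: tangent at (59, 69): λ = (3·59² + 16)/(2·69) ≡ 80/41. 41⁻¹ ≡ 71 (mod 97) since 41·71 = 2911 ≡ 1, so λ ≡ 80·71 ≡ 54.
  x = λ² - 59 - 59 = 2916 - 118 ≡ 82; y = λ·(59 - 82) - 69 ≡ 47. → (82, 47)
2Q = (82, 47).
Finally 3P + 2Q:
(4, 61) + (82, 47). λ = (47 - 61)/(82 - 4) ≡ 83/78 mod 97. 78⁻¹ ≡ 51 (mod 97), so λ ≡ 62.
  x = λ² - 4 - 82 = 3844 - 86 ≡ 72; y = λ·(4 - 72) - 61 ≡ 88. → (72, 88)

(72, 88)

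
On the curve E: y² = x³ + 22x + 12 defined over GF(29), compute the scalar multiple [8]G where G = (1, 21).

Double-and-add on 8 = (1000)₂. Start with G = (1, 21) for the leading 1-bit.
double: tangent at (1, 21): λ = (3·1² + 22)/(2·21) ≡ 25/13. 13⁻¹ ≡ 9 (mod 29), so λ ≡ 25·9 ≡ 22.
  x = λ² - 1 - 1 = 484 - 2 ≡ 18; y = λ·(1 - 18) - 21 ≡ 11. → (18, 11)
double: tangent at (18, 11): λ = (3·18² + 22)/(2·11) ≡ 8/22. 22⁻¹ ≡ 4 (mod 29) since 22·4 = 88 ≡ 1, so λ ≡ 8·4 ≡ 3.
  x = λ² - 18 - 18 = 9 - 36 ≡ 2; y = λ·(18 - 2) - 11 ≡ 8. → (2, 8)
double: tangent at (2, 8): λ = (3·2² + 22)/(2·8) ≡ 5/16. 16⁻¹ ≡ 20 (mod 29), so λ ≡ 5·20 ≡ 13.
  x = λ² - 2 - 2 = 169 - 4 ≡ 20; y = λ·(2 - 20) - 8 ≡ 19. → (20, 19)

(20, 19)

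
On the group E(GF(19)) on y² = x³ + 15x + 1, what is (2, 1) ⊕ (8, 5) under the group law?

(2, 1) + (8, 5). λ = (5 - 1)/(8 - 2) ≡ 4/6 mod 19. 6⁻¹ ≡ 16 (mod 19), so λ ≡ 7.
  x = λ² - 2 - 8 = 49 - 10 ≡ 1; y = λ·(2 - 1) - 1 ≡ 6. → (1, 6)

(1, 6)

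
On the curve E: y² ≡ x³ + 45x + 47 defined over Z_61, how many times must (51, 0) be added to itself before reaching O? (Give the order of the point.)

2

2P: (51, 0) + (51, 0): same x and y₁ ≡ -y₂, so the sum is O.
2P = O, so the order is 2.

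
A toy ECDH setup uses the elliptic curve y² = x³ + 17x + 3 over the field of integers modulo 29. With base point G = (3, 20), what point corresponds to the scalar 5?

(7, 28)

Repeated addition: build up to 5G.
2G: tangent at (3, 20): λ = (3·3² + 17)/(2·20) ≡ 15/11. 11⁻¹ ≡ 8 (mod 29), so λ ≡ 15·8 ≡ 4.
  x = λ² - 3 - 3 = 16 - 6 ≡ 10; y = λ·(3 - 10) - 20 ≡ 10. → (10, 10)
3G: (10, 10) + (3, 20). λ = (20 - 10)/(3 - 10) ≡ 10/22 mod 29. 22⁻¹ ≡ 4 (mod 29), so λ ≡ 11.
  x = λ² - 10 - 3 = 121 - 13 ≡ 21; y = λ·(10 - 21) - 10 ≡ 14. → (21, 14)
4G: (21, 14) + (3, 20). λ = (20 - 14)/(3 - 21) ≡ 6/11 mod 29. 11⁻¹ ≡ 8 (mod 29), so λ ≡ 19.
  x = λ² - 21 - 3 = 361 - 24 ≡ 18; y = λ·(21 - 18) - 14 ≡ 14. → (18, 14)
5G: (18, 14) + (3, 20). λ = (20 - 14)/(3 - 18) ≡ 6/14 mod 29. 14⁻¹ ≡ 27 (mod 29), so λ ≡ 17.
  x = λ² - 18 - 3 = 289 - 21 ≡ 7; y = λ·(18 - 7) - 14 ≡ 28. → (7, 28)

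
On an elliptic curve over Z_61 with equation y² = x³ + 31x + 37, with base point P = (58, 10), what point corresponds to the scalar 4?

(36, 31)

Double-and-add on 4 = (100)₂. Start with P = (58, 10) for the leading 1-bit.
double: tangent at (58, 10): λ = (3·58² + 31)/(2·10) ≡ 58/20. 20⁻¹ ≡ 58 (mod 61) since 20·58 = 1160 ≡ 1, so λ ≡ 58·58 ≡ 9.
  x = λ² - 58 - 58 = 81 - 116 ≡ 26; y = λ·(58 - 26) - 10 ≡ 34. → (26, 34)
double: tangent at (26, 34): λ = (3·26² + 31)/(2·34) ≡ 46/7. 7⁻¹ ≡ 35 (mod 61) since 7·35 = 245 ≡ 1, so λ ≡ 46·35 ≡ 24.
  x = λ² - 26 - 26 = 576 - 52 ≡ 36; y = λ·(26 - 36) - 34 ≡ 31. → (36, 31)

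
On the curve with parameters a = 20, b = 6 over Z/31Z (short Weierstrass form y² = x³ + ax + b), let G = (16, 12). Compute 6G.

(23, 4)

Double-and-add on 6 = (110)₂. Start with G = (16, 12) for the leading 1-bit.
double: tangent at (16, 12): λ = (3·16² + 20)/(2·12) ≡ 13/24. 24⁻¹ ≡ 22 (mod 31) since 24·22 = 528 ≡ 1, so λ ≡ 13·22 ≡ 7.
  x = λ² - 16 - 16 = 49 - 32 ≡ 17; y = λ·(16 - 17) - 12 ≡ 12. → (17, 12)
add G: (17, 12) + (16, 12). λ = (12 - 12)/(16 - 17) ≡ 0/30 mod 31. 30⁻¹ ≡ 30 (mod 31) since 30·30 = 900 ≡ 1, so λ ≡ 0.
  x = λ² - 17 - 16 = 0 - 33 ≡ 29; y = λ·(17 - 29) - 12 ≡ 19. → (29, 19)
double: tangent at (29, 19): λ = (3·29² + 20)/(2·19) ≡ 1/7. 7⁻¹ ≡ 9 (mod 31), so λ ≡ 1·9 ≡ 9.
  x = λ² - 29 - 29 = 81 - 58 ≡ 23; y = λ·(29 - 23) - 19 ≡ 4. → (23, 4)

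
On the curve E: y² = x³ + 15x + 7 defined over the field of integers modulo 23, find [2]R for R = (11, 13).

tangent at (11, 13): λ = (3·11² + 15)/(2·13) ≡ 10/3. 3⁻¹ ≡ 8 (mod 23) since 3·8 = 24 ≡ 1, so λ ≡ 10·8 ≡ 11.
  x = λ² - 11 - 11 = 121 - 22 ≡ 7; y = λ·(11 - 7) - 13 ≡ 8. → (7, 8)

(7, 8)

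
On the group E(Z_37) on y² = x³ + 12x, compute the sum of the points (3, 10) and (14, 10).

(3, 10) + (14, 10). λ = (10 - 10)/(14 - 3) ≡ 0/11 mod 37. 11⁻¹ ≡ 27 (mod 37), so λ ≡ 0.
  x = λ² - 3 - 14 = 0 - 17 ≡ 20; y = λ·(3 - 20) - 10 ≡ 27. → (20, 27)

(20, 27)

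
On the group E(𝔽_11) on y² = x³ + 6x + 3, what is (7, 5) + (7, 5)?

tangent at (7, 5): λ = (3·7² + 6)/(2·5) ≡ 10/10. 10⁻¹ ≡ 10 (mod 11), so λ ≡ 10·10 ≡ 1.
  x = λ² - 7 - 7 = 1 - 14 ≡ 9; y = λ·(7 - 9) - 5 ≡ 4. → (9, 4)

(9, 4)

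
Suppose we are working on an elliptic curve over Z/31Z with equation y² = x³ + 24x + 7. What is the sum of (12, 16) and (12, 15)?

O

The two points share x = 12 and their y-coordinates satisfy 16 + 15 ≡ 0 (mod 31), so they are inverses. Their sum is O.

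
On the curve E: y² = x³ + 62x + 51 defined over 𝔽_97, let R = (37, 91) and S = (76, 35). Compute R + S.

(8, 34)

(37, 91) + (76, 35). λ = (35 - 91)/(76 - 37) ≡ 41/39 mod 97. 39⁻¹ ≡ 5 (mod 97), so λ ≡ 11.
  x = λ² - 37 - 76 = 121 - 113 ≡ 8; y = λ·(37 - 8) - 91 ≡ 34. → (8, 34)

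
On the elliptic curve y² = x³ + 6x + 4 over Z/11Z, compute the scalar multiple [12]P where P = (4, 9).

O

Double-and-add on 12 = (1100)₂. Start with P = (4, 9) for the leading 1-bit.
double: tangent at (4, 9): λ = (3·4² + 6)/(2·9) ≡ 10/7. 7⁻¹ ≡ 8 (mod 11), so λ ≡ 10·8 ≡ 3.
  x = λ² - 4 - 4 = 9 - 8 ≡ 1; y = λ·(4 - 1) - 9 ≡ 0. → (1, 0)
add P: (1, 0) + (4, 9). λ = (9 - 0)/(4 - 1) ≡ 9/3 mod 11. 3⁻¹ ≡ 4 (mod 11), so λ ≡ 3.
  x = λ² - 1 - 4 = 9 - 5 ≡ 4; y = λ·(1 - 4) - 0 ≡ 2. → (4, 2)
double: tangent at (4, 2): λ = (3·4² + 6)/(2·2) ≡ 10/4. 4⁻¹ ≡ 3 (mod 11), so λ ≡ 10·3 ≡ 8.
  x = λ² - 4 - 4 = 64 - 8 ≡ 1; y = λ·(4 - 1) - 2 ≡ 0. → (1, 0)
double: (1, 0) + (1, 0): same x and y₁ ≡ -y₂, so the sum is ∞.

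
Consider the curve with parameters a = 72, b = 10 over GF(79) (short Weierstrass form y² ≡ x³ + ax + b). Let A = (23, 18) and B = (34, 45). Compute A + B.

(45, 7)

(23, 18) + (34, 45). λ = (45 - 18)/(34 - 23) ≡ 27/11 mod 79. 11⁻¹ ≡ 36 (mod 79), so λ ≡ 24.
  x = λ² - 23 - 34 = 576 - 57 ≡ 45; y = λ·(23 - 45) - 18 ≡ 7. → (45, 7)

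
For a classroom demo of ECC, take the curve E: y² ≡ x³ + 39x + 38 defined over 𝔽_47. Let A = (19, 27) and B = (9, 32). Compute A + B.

(31, 26)

(19, 27) + (9, 32). λ = (32 - 27)/(9 - 19) ≡ 5/37 mod 47. 37⁻¹ ≡ 14 (mod 47), so λ ≡ 23.
  x = λ² - 19 - 9 = 529 - 28 ≡ 31; y = λ·(19 - 31) - 27 ≡ 26. → (31, 26)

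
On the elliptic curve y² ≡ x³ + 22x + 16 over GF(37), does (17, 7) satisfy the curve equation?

y² = 7² ≡ 12; x³ + 22x + 16 = 5303 ≡ 12 (mod 37). 12 = 12.

yes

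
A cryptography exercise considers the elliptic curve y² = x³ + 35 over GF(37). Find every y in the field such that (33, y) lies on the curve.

none

x³ + 0x + 35 = 35972 ≡ 8 (mod 37).
8 is a non-residue mod 37; no y exists.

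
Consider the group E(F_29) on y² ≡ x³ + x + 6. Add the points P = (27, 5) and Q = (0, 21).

(27, 5) + (0, 21). λ = (21 - 5)/(0 - 27) ≡ 16/2 mod 29. 2⁻¹ ≡ 15 (mod 29) since 2·15 = 30 ≡ 1, so λ ≡ 8.
  x = λ² - 27 - 0 = 64 - 27 ≡ 8; y = λ·(27 - 8) - 5 ≡ 2. → (8, 2)

(8, 2)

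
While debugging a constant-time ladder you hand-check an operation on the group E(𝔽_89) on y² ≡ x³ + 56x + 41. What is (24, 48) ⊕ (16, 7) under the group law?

(24, 48) + (16, 7). λ = (7 - 48)/(16 - 24) ≡ 48/81 mod 89. 81⁻¹ ≡ 11 (mod 89) since 81·11 = 891 ≡ 1, so λ ≡ 83.
  x = λ² - 24 - 16 = 6889 - 40 ≡ 85; y = λ·(24 - 85) - 48 ≡ 51. → (85, 51)

(85, 51)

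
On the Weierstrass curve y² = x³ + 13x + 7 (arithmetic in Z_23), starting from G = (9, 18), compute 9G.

Double-and-add on 9 = (1001)₂. Start with G = (9, 18) for the leading 1-bit.
double: tangent at (9, 18): λ = (3·9² + 13)/(2·18) ≡ 3/13. 13⁻¹ ≡ 16 (mod 23), so λ ≡ 3·16 ≡ 2.
  x = λ² - 9 - 9 = 4 - 18 ≡ 9; y = λ·(9 - 9) - 18 ≡ 5. → (9, 5)
double: tangent at (9, 5): λ = (3·9² + 13)/(2·5) ≡ 3/10. 10⁻¹ ≡ 7 (mod 23) since 10·7 = 70 ≡ 1, so λ ≡ 3·7 ≡ 21.
  x = λ² - 9 - 9 = 441 - 18 ≡ 9; y = λ·(9 - 9) - 5 ≡ 18. → (9, 18)
double: tangent at (9, 18): λ = (3·9² + 13)/(2·18) ≡ 3/13. 13⁻¹ ≡ 16 (mod 23) since 13·16 = 208 ≡ 1, so λ ≡ 3·16 ≡ 2.
  x = λ² - 9 - 9 = 4 - 18 ≡ 9; y = λ·(9 - 9) - 18 ≡ 5. → (9, 5)
add G: (9, 5) + (9, 18): same x and y₁ ≡ -y₂, so the sum is 𝒪.

O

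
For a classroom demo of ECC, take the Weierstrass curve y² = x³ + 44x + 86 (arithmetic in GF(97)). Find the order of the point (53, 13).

2P: tangent at (53, 13): λ = (3·53² + 44)/(2·13) ≡ 32/26. 26⁻¹ ≡ 56 (mod 97), so λ ≡ 32·56 ≡ 46.
  x = λ² - 53 - 53 = 2116 - 106 ≡ 70; y = λ·(53 - 70) - 13 ≡ 78. → (70, 78)
3P: (70, 78) + (53, 13). λ = (13 - 78)/(53 - 70) ≡ 32/80 mod 97. 80⁻¹ ≡ 57 (mod 97), so λ ≡ 78.
  x = λ² - 70 - 53 = 6084 - 123 ≡ 44; y = λ·(70 - 44) - 78 ≡ 10. → (44, 10)
4P: (44, 10) + (53, 13). λ = (13 - 10)/(53 - 44) ≡ 3/9 mod 97. 9⁻¹ ≡ 54 (mod 97), so λ ≡ 65.
  x = λ² - 44 - 53 = 4225 - 97 ≡ 54; y = λ·(44 - 54) - 10 ≡ 19. → (54, 19)
5P: (54, 19) + (53, 13). λ = (13 - 19)/(53 - 54) ≡ 91/96 mod 97. 96⁻¹ ≡ 96 (mod 97), so λ ≡ 6.
  x = λ² - 54 - 53 = 36 - 107 ≡ 26; y = λ·(54 - 26) - 19 ≡ 52. → (26, 52)
6P: (26, 52) + (53, 13). λ = (13 - 52)/(53 - 26) ≡ 58/27 mod 97. 27⁻¹ ≡ 18 (mod 97) since 27·18 = 486 ≡ 1, so λ ≡ 74.
  x = λ² - 26 - 53 = 5476 - 79 ≡ 62; y = λ·(26 - 62) - 52 ≡ 0. → (62, 0)
7P: (62, 0) + (53, 13). λ = (13 - 0)/(53 - 62) ≡ 13/88 mod 97. 88⁻¹ ≡ 43 (mod 97), so λ ≡ 74.
  x = λ² - 62 - 53 = 5476 - 115 ≡ 26; y = λ·(62 - 26) - 0 ≡ 45. → (26, 45)
8P: (26, 45) + (53, 13). λ = (13 - 45)/(53 - 26) ≡ 65/27 mod 97. 27⁻¹ ≡ 18 (mod 97), so λ ≡ 6.
  x = λ² - 26 - 53 = 36 - 79 ≡ 54; y = λ·(26 - 54) - 45 ≡ 78. → (54, 78)
9P: (54, 78) + (53, 13). λ = (13 - 78)/(53 - 54) ≡ 32/96 mod 97. 96⁻¹ ≡ 96 (mod 97) since 96·96 = 9216 ≡ 1, so λ ≡ 65.
  x = λ² - 54 - 53 = 4225 - 107 ≡ 44; y = λ·(54 - 44) - 78 ≡ 87. → (44, 87)
10P: (44, 87) + (53, 13). λ = (13 - 87)/(53 - 44) ≡ 23/9 mod 97. 9⁻¹ ≡ 54 (mod 97), so λ ≡ 78.
  x = λ² - 44 - 53 = 6084 - 97 ≡ 70; y = λ·(44 - 70) - 87 ≡ 19. → (70, 19)
11P: (70, 19) + (53, 13). λ = (13 - 19)/(53 - 70) ≡ 91/80 mod 97. 80⁻¹ ≡ 57 (mod 97) since 80·57 = 4560 ≡ 1, so λ ≡ 46.
  x = λ² - 70 - 53 = 2116 - 123 ≡ 53; y = λ·(70 - 53) - 19 ≡ 84. → (53, 84)
12P: (53, 84) + (53, 13): same x and y₁ ≡ -y₂, so the sum is the point at infinity.
12P = the point at infinity, so the order is 12.

12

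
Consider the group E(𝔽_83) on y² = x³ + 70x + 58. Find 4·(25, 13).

Write Q = (25, 13).
Repeated addition: build up to 4Q.
2Q: tangent at (25, 13): λ = (3·25² + 70)/(2·13) ≡ 36/26. 26⁻¹ ≡ 16 (mod 83) since 26·16 = 416 ≡ 1, so λ ≡ 36·16 ≡ 78.
  x = λ² - 25 - 25 = 6084 - 50 ≡ 58; y = λ·(25 - 58) - 13 ≡ 69. → (58, 69)
3Q: (58, 69) + (25, 13). λ = (13 - 69)/(25 - 58) ≡ 27/50 mod 83. 50⁻¹ ≡ 5 (mod 83) since 50·5 = 250 ≡ 1, so λ ≡ 52.
  x = λ² - 58 - 25 = 2704 - 83 ≡ 48; y = λ·(58 - 48) - 69 ≡ 36. → (48, 36)
4Q: (48, 36) + (25, 13). λ = (13 - 36)/(25 - 48) ≡ 60/60 mod 83. 60⁻¹ ≡ 18 (mod 83), so λ ≡ 1.
  x = λ² - 48 - 25 = 1 - 73 ≡ 11; y = λ·(48 - 11) - 36 ≡ 1. → (11, 1)

(11, 1)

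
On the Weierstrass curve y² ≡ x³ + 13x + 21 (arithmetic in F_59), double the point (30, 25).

tangent at (30, 25): λ = (3·30² + 13)/(2·25) ≡ 58/50. 50⁻¹ ≡ 13 (mod 59), so λ ≡ 58·13 ≡ 46.
  x = λ² - 30 - 30 = 2116 - 60 ≡ 50; y = λ·(30 - 50) - 25 ≡ 58. → (50, 58)

(50, 58)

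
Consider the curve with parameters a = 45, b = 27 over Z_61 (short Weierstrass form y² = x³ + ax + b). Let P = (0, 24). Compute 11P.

(36, 28)

Repeated addition: build up to 11P.
2P: tangent at (0, 24): λ = (3·0² + 45)/(2·24) ≡ 45/48. 48⁻¹ ≡ 14 (mod 61), so λ ≡ 45·14 ≡ 20.
  x = λ² - 0 - 0 = 400 - 0 ≡ 34; y = λ·(0 - 34) - 24 ≡ 28. → (34, 28)
3P: (34, 28) + (0, 24). λ = (24 - 28)/(0 - 34) ≡ 57/27 mod 61. 27⁻¹ ≡ 52 (mod 61), so λ ≡ 36.
  x = λ² - 34 - 0 = 1296 - 34 ≡ 42; y = λ·(34 - 42) - 28 ≡ 50. → (42, 50)
4P: (42, 50) + (0, 24). λ = (24 - 50)/(0 - 42) ≡ 35/19 mod 61. 19⁻¹ ≡ 45 (mod 61), so λ ≡ 50.
  x = λ² - 42 - 0 = 2500 - 42 ≡ 18; y = λ·(42 - 18) - 50 ≡ 52. → (18, 52)
5P: (18, 52) + (0, 24). λ = (24 - 52)/(0 - 18) ≡ 33/43 mod 61. 43⁻¹ ≡ 44 (mod 61) since 43·44 = 1892 ≡ 1, so λ ≡ 49.
  x = λ² - 18 - 0 = 2401 - 18 ≡ 4; y = λ·(18 - 4) - 52 ≡ 24. → (4, 24)
6P: (4, 24) + (0, 24). λ = (24 - 24)/(0 - 4) ≡ 0/57 mod 61. 57⁻¹ ≡ 15 (mod 61), so λ ≡ 0.
  x = λ² - 4 - 0 = 0 - 4 ≡ 57; y = λ·(4 - 57) - 24 ≡ 37. → (57, 37)
7P: (57, 37) + (0, 24). λ = (24 - 37)/(0 - 57) ≡ 48/4 mod 61. 4⁻¹ ≡ 46 (mod 61) since 4·46 = 184 ≡ 1, so λ ≡ 12.
  x = λ² - 57 - 0 = 144 - 57 ≡ 26; y = λ·(57 - 26) - 37 ≡ 30. → (26, 30)
8P: (26, 30) + (0, 24). λ = (24 - 30)/(0 - 26) ≡ 55/35 mod 61. 35⁻¹ ≡ 7 (mod 61), so λ ≡ 19.
  x = λ² - 26 - 0 = 361 - 26 ≡ 30; y = λ·(26 - 30) - 30 ≡ 16. → (30, 16)
9P: (30, 16) + (0, 24). λ = (24 - 16)/(0 - 30) ≡ 8/31 mod 61. 31⁻¹ ≡ 2 (mod 61) since 31·2 = 62 ≡ 1, so λ ≡ 16.
  x = λ² - 30 - 0 = 256 - 30 ≡ 43; y = λ·(30 - 43) - 16 ≡ 20. → (43, 20)
10P: (43, 20) + (0, 24). λ = (24 - 20)/(0 - 43) ≡ 4/18 mod 61. 18⁻¹ ≡ 17 (mod 61), so λ ≡ 7.
  x = λ² - 43 - 0 = 49 - 43 ≡ 6; y = λ·(43 - 6) - 20 ≡ 56. → (6, 56)
11P: (6, 56) + (0, 24). λ = (24 - 56)/(0 - 6) ≡ 29/55 mod 61. 55⁻¹ ≡ 10 (mod 61) since 55·10 = 550 ≡ 1, so λ ≡ 46.
  x = λ² - 6 - 0 = 2116 - 6 ≡ 36; y = λ·(6 - 36) - 56 ≡ 28. → (36, 28)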